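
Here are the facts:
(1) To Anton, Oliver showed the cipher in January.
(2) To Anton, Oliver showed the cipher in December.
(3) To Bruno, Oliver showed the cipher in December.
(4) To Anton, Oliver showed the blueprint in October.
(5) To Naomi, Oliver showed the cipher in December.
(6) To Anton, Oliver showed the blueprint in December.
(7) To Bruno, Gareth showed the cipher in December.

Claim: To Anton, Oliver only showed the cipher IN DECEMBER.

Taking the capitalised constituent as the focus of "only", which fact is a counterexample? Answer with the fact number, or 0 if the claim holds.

1

The capitals mark "in December" as focus. So "only" rules out other settings, with the rest (same agent, thing, recipient (Oliver / the cipher / Anton)) as background.
Fact (1) matches on same agent, thing, recipient (Oliver / the cipher / Anton), but has setting = in January instead. That refutes the claim.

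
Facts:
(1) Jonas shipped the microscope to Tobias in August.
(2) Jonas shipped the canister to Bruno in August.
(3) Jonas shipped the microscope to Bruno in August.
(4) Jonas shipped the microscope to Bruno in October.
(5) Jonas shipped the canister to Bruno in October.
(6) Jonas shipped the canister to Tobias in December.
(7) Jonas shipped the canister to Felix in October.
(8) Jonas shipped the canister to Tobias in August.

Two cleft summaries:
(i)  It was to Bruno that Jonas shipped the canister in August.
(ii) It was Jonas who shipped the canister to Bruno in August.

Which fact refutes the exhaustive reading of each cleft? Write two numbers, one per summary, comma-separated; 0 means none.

(i): focus "Bruno". Looking for agent = Jonas, thing = the canister, setting = in August with some other recipient — fact (8) has Tobias there. Refuted.
(ii): focus "Jonas". No fact shares thing = the canister, recipient = Bruno, setting = in August with a different agent. 0.

8, 0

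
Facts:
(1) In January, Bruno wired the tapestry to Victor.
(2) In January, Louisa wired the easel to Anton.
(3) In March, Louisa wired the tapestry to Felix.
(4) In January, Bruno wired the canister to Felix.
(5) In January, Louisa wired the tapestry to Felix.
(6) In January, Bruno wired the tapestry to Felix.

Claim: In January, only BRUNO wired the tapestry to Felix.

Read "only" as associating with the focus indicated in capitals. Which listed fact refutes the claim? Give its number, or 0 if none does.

5

The capitals mark "Bruno" as focus. So "only" rules out other agents, with the rest (the tapestry as thing and Felix as recipient and in January as setting) as background.
Fact (5) matches on the tapestry as thing and Felix as recipient and in January as setting, but has agent = Louisa instead. That refutes the claim.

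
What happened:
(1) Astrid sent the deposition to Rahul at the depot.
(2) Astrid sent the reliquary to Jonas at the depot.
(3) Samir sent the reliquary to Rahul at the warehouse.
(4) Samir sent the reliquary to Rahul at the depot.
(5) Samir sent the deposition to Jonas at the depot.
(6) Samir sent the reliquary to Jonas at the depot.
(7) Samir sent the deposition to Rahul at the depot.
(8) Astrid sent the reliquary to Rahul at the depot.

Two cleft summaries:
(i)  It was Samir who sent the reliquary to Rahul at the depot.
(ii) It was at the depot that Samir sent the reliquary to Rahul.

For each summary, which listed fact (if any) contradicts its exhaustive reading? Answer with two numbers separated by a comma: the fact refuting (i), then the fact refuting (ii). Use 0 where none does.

8, 3

Summary (i) focuses "Samir" (the agent); background same thing, recipient, setting (the reliquary / Rahul / at the depot). Fact (8) matches that background with agent = Astrid — refutes (i).
Summary (ii) focuses "at the depot" (the setting); background same agent, thing, recipient (Samir / the reliquary / Rahul). Fact (3) matches that background with setting = at the warehouse — refutes (ii).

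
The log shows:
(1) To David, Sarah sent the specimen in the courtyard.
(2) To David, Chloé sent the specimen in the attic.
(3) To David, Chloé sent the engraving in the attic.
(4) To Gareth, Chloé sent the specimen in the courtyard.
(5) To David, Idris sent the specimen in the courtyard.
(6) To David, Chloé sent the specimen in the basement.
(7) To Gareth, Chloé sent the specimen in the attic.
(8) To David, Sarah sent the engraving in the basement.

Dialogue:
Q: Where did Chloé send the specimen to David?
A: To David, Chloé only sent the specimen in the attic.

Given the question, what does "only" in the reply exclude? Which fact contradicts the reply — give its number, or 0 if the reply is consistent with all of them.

The question "Where did ...?" targets the setting, so in the reply the focus falls on "in the attic".
So "only" ranges over settings; the rest (agent = Chloé, thing = the specimen, recipient = David) is presupposed.
Fact (6) shares the background with a different setting (in the basement) — counterexample.
(Fact (3) would refute a reading with focus on the thing — but that is not what the question asks.)

6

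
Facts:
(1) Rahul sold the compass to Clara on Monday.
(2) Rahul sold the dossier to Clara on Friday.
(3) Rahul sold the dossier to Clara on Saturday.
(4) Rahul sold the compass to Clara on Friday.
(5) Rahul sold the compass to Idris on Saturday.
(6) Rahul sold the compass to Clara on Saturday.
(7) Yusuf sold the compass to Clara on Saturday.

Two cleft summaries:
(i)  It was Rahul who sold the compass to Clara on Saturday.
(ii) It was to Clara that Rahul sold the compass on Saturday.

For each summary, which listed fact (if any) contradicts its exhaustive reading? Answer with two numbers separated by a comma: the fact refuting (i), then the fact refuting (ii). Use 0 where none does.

7, 5

(i): focus "Rahul". Looking for thing = the compass, recipient = Clara, setting = on Saturday with some other agent — fact (7) has Yusuf there. Refuted.
(ii): focus "Clara". Looking for agent = Rahul, thing = the compass, setting = on Saturday with some other recipient — fact (5) has Idris there. Refuted.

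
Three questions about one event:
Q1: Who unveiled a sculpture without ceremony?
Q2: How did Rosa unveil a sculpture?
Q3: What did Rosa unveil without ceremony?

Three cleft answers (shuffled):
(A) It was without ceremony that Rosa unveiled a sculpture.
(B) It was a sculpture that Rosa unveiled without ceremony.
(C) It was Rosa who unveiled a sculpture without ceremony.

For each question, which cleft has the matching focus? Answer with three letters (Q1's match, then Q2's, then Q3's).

Q1 asks about the subject (agent); cleft (C) focuses "Rosa", which is the subject (agent) — so Q1 → C.
Q2 asks about the manner; cleft (A) focuses "without ceremony", which is the manner — so Q2 → A.
Q3 asks about the direct object; cleft (B) focuses "a sculpture", which is the direct object — so Q3 → B.
Mapping: Q1→C, Q2→A, Q3→B.

CAB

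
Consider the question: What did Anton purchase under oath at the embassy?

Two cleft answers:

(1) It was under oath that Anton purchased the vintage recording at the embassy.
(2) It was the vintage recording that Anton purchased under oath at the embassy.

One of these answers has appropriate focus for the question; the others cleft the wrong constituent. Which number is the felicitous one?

2

The question word "what" targets the direct object.
Option (1) clefts "under oath" — the manner, not what was asked.
Option (2) clefts "the vintage recording" — that matches what the question asks about.
So the congruent reply is (2).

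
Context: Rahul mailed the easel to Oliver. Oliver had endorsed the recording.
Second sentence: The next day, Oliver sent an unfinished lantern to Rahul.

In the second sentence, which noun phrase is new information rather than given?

an unfinished lantern

"Oliver" and "Rahul" in the second sentence are given — already mentioned in the context.
"an unfinished lantern" has no antecedent in the context; it is discourse-new (the indefinite article also signals a new referent).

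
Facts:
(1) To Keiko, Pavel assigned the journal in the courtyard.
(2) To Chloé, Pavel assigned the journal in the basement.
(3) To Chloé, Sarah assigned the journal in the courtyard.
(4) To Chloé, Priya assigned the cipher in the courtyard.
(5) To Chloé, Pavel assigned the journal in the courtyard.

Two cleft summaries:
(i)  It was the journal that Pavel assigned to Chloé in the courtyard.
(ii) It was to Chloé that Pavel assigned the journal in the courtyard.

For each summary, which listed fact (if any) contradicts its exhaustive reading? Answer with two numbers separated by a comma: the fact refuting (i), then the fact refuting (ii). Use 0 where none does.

Summary (i) focuses "the journal" (the thing); background same agent, recipient, setting (Pavel / Chloé / in the courtyard). No fact matches that background with a different thing, so 0.
Summary (ii) focuses "Chloé" (the recipient); background same agent, thing, setting (Pavel / the journal / in the courtyard). Fact (1) matches that background with recipient = Keiko — refutes (ii).

0, 1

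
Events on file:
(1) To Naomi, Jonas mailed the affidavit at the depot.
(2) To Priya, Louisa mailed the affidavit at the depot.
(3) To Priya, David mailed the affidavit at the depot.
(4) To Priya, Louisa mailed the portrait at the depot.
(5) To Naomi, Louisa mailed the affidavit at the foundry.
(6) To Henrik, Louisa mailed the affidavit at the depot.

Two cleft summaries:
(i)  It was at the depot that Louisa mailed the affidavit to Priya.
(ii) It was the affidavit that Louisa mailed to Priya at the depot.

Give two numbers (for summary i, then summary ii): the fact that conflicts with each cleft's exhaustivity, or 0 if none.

Summary (i) focuses "at the depot" (the setting); background Louisa as agent and the affidavit as thing and Priya as recipient. No fact matches that background with a different setting, so 0.
Summary (ii) focuses "the affidavit" (the thing); background Louisa as agent and Priya as recipient and at the depot as setting. Fact (4) matches that background with thing = the portrait — refutes (ii).

0, 4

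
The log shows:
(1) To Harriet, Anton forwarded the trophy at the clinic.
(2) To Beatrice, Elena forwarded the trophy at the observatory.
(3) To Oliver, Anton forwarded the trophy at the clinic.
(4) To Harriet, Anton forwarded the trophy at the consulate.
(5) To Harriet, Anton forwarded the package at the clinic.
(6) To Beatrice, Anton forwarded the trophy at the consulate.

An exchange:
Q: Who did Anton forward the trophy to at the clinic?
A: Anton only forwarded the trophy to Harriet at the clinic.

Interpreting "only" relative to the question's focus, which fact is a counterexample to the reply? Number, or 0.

3

The question "Who did ... to ...?" targets the recipient, so in the reply the focus falls on "Harriet".
So "only" ranges over recipients; the rest (same agent, thing, setting (Anton / the trophy / at the clinic)) is presupposed.
Fact (3) shares the background with a different recipient (Oliver) — counterexample.
(Fact (4) would refute a reading with focus on the setting — but that is not what the question asks.)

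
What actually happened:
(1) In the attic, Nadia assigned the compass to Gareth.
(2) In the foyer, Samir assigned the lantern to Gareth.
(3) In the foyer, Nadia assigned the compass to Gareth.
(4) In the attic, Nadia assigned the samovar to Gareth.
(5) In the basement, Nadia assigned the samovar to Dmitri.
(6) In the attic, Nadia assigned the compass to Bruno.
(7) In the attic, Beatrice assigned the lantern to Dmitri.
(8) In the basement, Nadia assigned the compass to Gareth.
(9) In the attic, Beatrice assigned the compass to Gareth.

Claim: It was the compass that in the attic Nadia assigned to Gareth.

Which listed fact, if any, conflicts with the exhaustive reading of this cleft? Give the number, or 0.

4

The cleft puts "the compass" in focus and presupposes the open proposition with Nadia as agent and Gareth as recipient and in the attic as setting.
Exhaustivity: the compass is the only thing satisfying that background.
Fact (4) shares the background but with thing = the samovar; exhaustivity is violated.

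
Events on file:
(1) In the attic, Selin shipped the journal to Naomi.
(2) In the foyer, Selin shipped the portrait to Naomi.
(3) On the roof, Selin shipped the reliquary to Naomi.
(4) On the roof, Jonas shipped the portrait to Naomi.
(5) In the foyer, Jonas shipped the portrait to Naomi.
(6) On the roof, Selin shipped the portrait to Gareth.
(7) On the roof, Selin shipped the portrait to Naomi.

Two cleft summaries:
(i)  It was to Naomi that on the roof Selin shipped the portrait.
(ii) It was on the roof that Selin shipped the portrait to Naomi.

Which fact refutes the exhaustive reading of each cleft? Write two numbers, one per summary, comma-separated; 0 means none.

Summary (i) focuses "Naomi" (the recipient); background same agent, thing, setting (Selin / the portrait / on the roof). Fact (6) matches that background with recipient = Gareth — refutes (i).
Summary (ii) focuses "on the roof" (the setting); background same agent, thing, recipient (Selin / the portrait / Naomi). Fact (2) matches that background with setting = in the foyer — refutes (ii).

6, 2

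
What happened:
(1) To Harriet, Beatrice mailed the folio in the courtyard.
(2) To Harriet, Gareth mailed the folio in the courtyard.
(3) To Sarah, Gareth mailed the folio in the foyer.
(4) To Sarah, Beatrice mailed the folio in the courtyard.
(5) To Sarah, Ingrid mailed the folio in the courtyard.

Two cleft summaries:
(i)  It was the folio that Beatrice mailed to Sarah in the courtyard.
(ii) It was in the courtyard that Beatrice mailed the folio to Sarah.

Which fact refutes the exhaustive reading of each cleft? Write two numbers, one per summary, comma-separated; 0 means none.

0, 0

(i): focus "the folio". No fact shares Beatrice as agent and Sarah as recipient and in the courtyard as setting with a different thing. 0.
(ii): focus "in the courtyard". No fact shares Beatrice as agent and the folio as thing and Sarah as recipient with a different setting. 0.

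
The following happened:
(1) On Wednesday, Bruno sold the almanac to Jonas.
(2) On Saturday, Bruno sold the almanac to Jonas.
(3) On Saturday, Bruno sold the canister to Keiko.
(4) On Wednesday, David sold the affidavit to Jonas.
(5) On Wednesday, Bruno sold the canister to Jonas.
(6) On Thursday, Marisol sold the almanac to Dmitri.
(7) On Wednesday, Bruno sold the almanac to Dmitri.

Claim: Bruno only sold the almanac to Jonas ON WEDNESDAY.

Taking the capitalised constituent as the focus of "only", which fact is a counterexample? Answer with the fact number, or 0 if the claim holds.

Focus (in capitals) is "on Wednesday" — the setting. "Only" excludes alternative settings while holding fixed same agent, thing, recipient (Bruno / the almanac / Jonas).
Fact (2) shares the background but differs in setting (on Saturday) — a counterexample.

2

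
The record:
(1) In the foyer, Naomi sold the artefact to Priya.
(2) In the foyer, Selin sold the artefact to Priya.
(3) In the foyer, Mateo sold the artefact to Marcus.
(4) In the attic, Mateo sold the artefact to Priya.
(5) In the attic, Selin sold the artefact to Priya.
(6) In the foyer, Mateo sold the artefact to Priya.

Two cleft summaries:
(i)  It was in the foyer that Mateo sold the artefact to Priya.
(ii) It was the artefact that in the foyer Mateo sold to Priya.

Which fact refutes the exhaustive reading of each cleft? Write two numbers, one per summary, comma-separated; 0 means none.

4, 0

Summary (i) focuses "in the foyer" (the setting); background same agent, thing, recipient (Mateo / the artefact / Priya). Fact (4) matches that background with setting = in the attic — refutes (i).
Summary (ii) focuses "the artefact" (the thing); background same agent, recipient, setting (Mateo / Priya / in the foyer). No fact matches that background with a different thing, so 0.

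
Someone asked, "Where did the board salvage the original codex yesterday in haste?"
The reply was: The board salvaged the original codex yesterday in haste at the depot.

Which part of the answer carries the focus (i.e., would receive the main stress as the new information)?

The wh-word "where" asks about the location.
In the answer, "the board", "the original codex", "yesterday" and "in haste" are given — repeated from the question.
The constituent filling the location gap is "at the depot"; that is the focus and would carry nuclear stress.

at the depot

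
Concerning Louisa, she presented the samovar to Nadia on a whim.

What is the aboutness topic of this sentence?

Louisa

The construction explicitly marks "Louisa" as what the sentence is about — the topic.
The remainder of the clause is the comment (what is said about the topic).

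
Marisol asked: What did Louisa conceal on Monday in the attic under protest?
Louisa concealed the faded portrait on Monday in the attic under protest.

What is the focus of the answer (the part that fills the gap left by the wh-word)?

The wh-word "what" asks about the direct object.
In the answer, "Louisa", "in the attic", "on Monday" and "under protest" are given — repeated from the question.
The constituent filling the direct object gap is "the faded portrait"; that is the focus and would carry nuclear stress.

the faded portrait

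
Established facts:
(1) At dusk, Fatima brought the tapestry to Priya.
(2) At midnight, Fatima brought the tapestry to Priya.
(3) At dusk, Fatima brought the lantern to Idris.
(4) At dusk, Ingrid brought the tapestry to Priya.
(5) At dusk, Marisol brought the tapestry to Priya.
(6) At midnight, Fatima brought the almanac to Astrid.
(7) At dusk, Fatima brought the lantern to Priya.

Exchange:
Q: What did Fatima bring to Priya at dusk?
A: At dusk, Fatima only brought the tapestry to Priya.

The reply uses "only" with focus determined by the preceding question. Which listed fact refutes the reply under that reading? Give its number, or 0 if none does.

The question "What did ...?" targets the thing, so in the reply the focus falls on "the tapestry".
So "only" ranges over things; the rest (Fatima as agent and Priya as recipient and at dusk as setting) is presupposed.
Fact (7) shares the background with a different thing (the lantern) — counterexample.
(Fact (2) would refute a reading with focus on the setting — but that is not what the question asks.)

7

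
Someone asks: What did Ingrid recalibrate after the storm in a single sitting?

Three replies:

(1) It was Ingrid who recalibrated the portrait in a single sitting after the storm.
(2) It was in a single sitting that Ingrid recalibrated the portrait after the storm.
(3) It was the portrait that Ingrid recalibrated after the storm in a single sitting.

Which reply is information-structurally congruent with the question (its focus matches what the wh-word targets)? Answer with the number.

3

The question word "what" targets the direct object.
Option (1) clefts "Ingrid" — the subject (agent), not what was asked.
Option (2) clefts "in a single sitting" — the manner, not what was asked.
Option (3) clefts "the portrait" — that matches what the question asks about.
So the congruent reply is (3).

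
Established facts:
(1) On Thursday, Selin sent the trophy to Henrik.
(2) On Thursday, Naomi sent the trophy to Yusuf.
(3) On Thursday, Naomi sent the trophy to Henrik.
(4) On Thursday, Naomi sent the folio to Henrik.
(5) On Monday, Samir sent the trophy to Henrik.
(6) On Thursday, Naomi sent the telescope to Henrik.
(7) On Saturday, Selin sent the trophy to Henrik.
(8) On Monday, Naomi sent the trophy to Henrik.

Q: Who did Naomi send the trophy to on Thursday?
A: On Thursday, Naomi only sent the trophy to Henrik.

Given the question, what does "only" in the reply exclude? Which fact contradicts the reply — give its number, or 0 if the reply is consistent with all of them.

2

Answering "Who did ... to ...?" puts focus on the recipient — here, "Henrik".
"Only" then excludes alternative recipients while the background — agent = Naomi, thing = the trophy, setting = on Thursday — is held fixed.
Fact (2) shares the background with a different recipient (Yusuf) — counterexample.
(Fact (8) would refute a reading with focus on the setting — but that is not what the question asks.)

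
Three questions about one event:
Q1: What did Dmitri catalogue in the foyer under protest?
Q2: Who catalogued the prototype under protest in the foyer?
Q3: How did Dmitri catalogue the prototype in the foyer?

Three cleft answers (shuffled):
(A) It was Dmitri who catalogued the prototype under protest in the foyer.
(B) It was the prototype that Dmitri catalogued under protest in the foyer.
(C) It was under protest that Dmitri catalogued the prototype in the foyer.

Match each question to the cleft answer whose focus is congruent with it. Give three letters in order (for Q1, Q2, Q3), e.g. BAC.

BAC

Q1 asks about the direct object; cleft (B) focuses "the prototype", which is the direct object — so Q1 → B.
Q2 asks about the subject (agent); cleft (A) focuses "Dmitri", which is the subject (agent) — so Q2 → A.
Q3 asks about the manner; cleft (C) focuses "under protest", which is the manner — so Q3 → C.
Mapping: Q1→B, Q2→A, Q3→C.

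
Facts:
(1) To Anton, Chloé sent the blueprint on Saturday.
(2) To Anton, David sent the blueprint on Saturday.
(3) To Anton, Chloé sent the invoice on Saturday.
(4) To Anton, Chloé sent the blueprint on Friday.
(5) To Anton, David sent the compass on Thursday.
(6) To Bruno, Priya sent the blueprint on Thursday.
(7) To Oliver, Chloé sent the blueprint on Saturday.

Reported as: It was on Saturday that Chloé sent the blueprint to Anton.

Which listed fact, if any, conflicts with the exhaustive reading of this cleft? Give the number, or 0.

Focus of the cleft: "on Saturday" (the setting). Presupposed background: agent = Chloé, thing = the blueprint, recipient = Anton.
The exhaustive reading says no other setting fits that background.
But fact (4) also has agent = Chloé, thing = the blueprint, recipient = Anton, with setting = on Friday — so the exhaustive reading fails.

4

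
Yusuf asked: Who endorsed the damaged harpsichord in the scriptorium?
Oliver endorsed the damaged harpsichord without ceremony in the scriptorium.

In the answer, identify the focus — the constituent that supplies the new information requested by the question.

Oliver

The wh-word "who" asks about the subject (agent).
In the answer, "the damaged harpsichord" and "in the scriptorium" are given — repeated from the question.
"without ceremony" is also new, but it specifies the manner, which is not what the question asks about — so it is not the focus.
The constituent filling the subject (agent) gap is "Oliver"; that is the focus.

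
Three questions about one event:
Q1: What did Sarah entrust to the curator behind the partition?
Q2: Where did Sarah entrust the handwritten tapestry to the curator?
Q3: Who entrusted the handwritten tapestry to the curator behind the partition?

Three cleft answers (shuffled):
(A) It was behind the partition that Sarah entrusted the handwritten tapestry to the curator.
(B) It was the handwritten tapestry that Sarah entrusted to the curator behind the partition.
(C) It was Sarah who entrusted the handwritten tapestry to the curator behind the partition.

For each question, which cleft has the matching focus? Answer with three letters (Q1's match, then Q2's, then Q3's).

BAC

Q1 asks about the direct object; cleft (B) focuses "the handwritten tapestry", which is the direct object — so Q1 → B.
Q2 asks about the location; cleft (A) focuses "behind the partition", which is the location — so Q2 → A.
Q3 asks about the subject (agent); cleft (C) focuses "Sarah", which is the subject (agent) — so Q3 → C.
Mapping: Q1→B, Q2→A, Q3→C.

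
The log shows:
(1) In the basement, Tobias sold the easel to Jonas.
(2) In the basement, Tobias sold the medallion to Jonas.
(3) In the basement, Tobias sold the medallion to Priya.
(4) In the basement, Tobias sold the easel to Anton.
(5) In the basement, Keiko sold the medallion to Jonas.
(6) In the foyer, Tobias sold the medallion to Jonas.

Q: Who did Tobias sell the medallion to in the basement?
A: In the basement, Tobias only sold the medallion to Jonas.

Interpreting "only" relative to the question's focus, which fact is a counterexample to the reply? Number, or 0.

3

The question "Who did ... to ...?" targets the recipient, so in the reply the focus falls on "Jonas".
"Only" then excludes alternative recipients while the background — same agent, thing, setting (Tobias / the medallion / in the basement) — is held fixed.
Fact (3) keeps same agent, thing, setting (Tobias / the medallion / in the basement) but has recipient = Priya; that refutes the reply.
(Fact (1) would refute a reading with focus on the thing — but that is not what the question asks.)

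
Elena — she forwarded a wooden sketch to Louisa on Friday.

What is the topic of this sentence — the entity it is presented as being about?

The construction explicitly marks "Elena" as what the sentence is about — the topic.
The remainder of the clause is the comment (what is said about the topic).

Elena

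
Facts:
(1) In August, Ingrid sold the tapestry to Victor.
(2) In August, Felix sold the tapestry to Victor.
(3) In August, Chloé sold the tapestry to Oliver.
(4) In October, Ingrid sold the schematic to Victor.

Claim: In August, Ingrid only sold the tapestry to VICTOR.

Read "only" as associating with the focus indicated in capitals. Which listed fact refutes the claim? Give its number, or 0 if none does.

The capitals mark "Victor" as focus. So "only" rules out other recipients, with the rest (Ingrid as agent and the tapestry as thing and in August as setting) as background.
No fact matches Ingrid as agent and the tapestry as thing and in August as setting with a different recipient — every other fact differs on at least one backgrounded slot. So no fact refutes it.

0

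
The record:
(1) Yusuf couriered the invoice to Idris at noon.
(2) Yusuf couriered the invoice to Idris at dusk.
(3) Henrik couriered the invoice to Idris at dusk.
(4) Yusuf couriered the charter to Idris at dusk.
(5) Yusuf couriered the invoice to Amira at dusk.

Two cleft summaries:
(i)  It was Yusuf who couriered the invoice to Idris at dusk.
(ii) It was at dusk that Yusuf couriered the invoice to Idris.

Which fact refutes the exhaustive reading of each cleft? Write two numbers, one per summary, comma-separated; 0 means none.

3, 1

Summary (i) focuses "Yusuf" (the agent); background thing = the invoice, recipient = Idris, setting = at dusk. Fact (3) matches that background with agent = Henrik — refutes (i).
Summary (ii) focuses "at dusk" (the setting); background agent = Yusuf, thing = the invoice, recipient = Idris. Fact (1) matches that background with setting = at noon — refutes (ii).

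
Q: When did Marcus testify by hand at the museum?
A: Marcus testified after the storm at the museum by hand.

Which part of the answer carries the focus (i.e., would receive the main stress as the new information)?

after the storm

The wh-word "when" asks about the time.
In the answer, "Marcus", "by hand" and "at the museum" are given — repeated from the question.
The constituent filling the time gap is "after the storm"; that is the focus and would carry nuclear stress.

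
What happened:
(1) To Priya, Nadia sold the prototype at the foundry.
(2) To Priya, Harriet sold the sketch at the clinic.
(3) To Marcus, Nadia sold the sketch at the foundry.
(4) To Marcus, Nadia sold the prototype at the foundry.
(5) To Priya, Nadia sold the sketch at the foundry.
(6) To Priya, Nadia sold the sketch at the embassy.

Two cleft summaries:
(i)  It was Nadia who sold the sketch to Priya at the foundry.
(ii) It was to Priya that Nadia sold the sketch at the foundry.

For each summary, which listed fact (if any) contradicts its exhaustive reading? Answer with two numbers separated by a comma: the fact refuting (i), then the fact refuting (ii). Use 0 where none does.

0, 3

(i): focus "Nadia". No fact shares same thing, recipient, setting (the sketch / Priya / at the foundry) with a different agent. 0.
(ii): focus "Priya". Looking for same agent, thing, setting (Nadia / the sketch / at the foundry) with some other recipient — fact (3) has Marcus there. Refuted.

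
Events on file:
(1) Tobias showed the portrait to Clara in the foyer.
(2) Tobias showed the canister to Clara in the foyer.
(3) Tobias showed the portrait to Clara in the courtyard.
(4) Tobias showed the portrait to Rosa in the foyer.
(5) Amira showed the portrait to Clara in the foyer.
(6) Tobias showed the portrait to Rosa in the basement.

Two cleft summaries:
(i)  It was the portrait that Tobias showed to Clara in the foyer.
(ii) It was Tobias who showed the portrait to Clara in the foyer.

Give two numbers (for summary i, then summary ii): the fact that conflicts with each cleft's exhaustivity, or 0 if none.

2, 5

(i): focus "the portrait". Looking for Tobias as agent and Clara as recipient and in the foyer as setting with some other thing — fact (2) has the canister there. Refuted.
(ii): focus "Tobias". Looking for the portrait as thing and Clara as recipient and in the foyer as setting with some other agent — fact (5) has Amira there. Refuted.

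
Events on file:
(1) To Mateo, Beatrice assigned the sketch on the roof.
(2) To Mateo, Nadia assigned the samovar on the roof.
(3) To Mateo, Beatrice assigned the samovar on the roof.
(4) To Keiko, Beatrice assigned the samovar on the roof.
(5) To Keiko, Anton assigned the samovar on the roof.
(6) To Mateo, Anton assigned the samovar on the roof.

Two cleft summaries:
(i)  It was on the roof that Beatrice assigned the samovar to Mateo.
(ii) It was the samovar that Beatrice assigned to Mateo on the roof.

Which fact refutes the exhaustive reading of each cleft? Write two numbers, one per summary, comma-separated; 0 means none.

0, 1

Summary (i) focuses "on the roof" (the setting); background same agent, thing, recipient (Beatrice / the samovar / Mateo). No fact matches that background with a different setting, so 0.
Summary (ii) focuses "the samovar" (the thing); background same agent, recipient, setting (Beatrice / Mateo / on the roof). Fact (1) matches that background with thing = the sketch — refutes (ii).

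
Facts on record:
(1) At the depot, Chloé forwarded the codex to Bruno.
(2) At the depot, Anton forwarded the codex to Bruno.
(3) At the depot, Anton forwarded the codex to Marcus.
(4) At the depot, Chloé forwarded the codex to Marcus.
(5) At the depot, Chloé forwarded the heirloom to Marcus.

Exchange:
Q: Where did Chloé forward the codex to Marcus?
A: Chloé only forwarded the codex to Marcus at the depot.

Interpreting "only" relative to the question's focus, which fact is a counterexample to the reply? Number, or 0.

0

The question "Where did ...?" targets the setting, so in the reply the focus falls on "at the depot".
"Only" then excludes alternative settings while the background — agent = Chloé, thing = the codex, recipient = Marcus — is held fixed.
No fact keeps agent = Chloé, thing = the codex, recipient = Marcus while changing the setting; every other fact differs on something backgrounded. The reply stands.
(Fact (5) would refute a reading with focus on the thing — but that is not what the question asks.)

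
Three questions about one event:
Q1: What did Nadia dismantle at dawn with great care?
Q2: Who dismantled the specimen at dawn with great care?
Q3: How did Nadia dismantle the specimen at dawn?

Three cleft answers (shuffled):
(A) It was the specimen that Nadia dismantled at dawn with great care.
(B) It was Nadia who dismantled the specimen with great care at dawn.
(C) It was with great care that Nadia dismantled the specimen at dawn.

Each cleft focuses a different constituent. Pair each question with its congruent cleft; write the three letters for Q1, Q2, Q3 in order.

ABC

Q1 asks about the direct object; cleft (A) focuses "the specimen", which is the direct object — so Q1 → A.
Q2 asks about the subject (agent); cleft (B) focuses "Nadia", which is the subject (agent) — so Q2 → B.
Q3 asks about the manner; cleft (C) focuses "with great care", which is the manner — so Q3 → C.
Mapping: Q1→A, Q2→B, Q3→C.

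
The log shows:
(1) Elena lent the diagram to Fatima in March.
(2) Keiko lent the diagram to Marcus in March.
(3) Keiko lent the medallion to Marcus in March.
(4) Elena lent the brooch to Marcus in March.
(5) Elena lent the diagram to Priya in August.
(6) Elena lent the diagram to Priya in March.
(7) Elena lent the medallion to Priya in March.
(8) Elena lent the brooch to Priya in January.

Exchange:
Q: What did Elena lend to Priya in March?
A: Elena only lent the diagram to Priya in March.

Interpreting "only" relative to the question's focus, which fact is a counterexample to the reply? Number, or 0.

Answering "What did ...?" puts focus on the thing — here, "the diagram".
"Only" then excludes alternative things while the background — Elena as agent and Priya as recipient and in March as setting — is held fixed.
Fact (7) shares the background with a different thing (the medallion) — counterexample.
(Fact (1) would refute a reading with focus on the recipient — but that is not what the question asks.)

7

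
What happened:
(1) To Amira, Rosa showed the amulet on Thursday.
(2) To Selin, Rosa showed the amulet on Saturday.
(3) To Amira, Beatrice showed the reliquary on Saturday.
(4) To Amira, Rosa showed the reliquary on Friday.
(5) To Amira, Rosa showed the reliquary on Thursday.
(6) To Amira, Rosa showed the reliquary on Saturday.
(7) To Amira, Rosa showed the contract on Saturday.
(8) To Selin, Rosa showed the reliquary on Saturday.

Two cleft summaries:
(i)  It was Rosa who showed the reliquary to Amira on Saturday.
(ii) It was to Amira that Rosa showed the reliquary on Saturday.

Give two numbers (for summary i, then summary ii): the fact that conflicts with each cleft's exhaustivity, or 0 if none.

3, 8

Summary (i) focuses "Rosa" (the agent); background the reliquary as thing and Amira as recipient and on Saturday as setting. Fact (3) matches that background with agent = Beatrice — refutes (i).
Summary (ii) focuses "Amira" (the recipient); background Rosa as agent and the reliquary as thing and on Saturday as setting. Fact (8) matches that background with recipient = Selin — refutes (ii).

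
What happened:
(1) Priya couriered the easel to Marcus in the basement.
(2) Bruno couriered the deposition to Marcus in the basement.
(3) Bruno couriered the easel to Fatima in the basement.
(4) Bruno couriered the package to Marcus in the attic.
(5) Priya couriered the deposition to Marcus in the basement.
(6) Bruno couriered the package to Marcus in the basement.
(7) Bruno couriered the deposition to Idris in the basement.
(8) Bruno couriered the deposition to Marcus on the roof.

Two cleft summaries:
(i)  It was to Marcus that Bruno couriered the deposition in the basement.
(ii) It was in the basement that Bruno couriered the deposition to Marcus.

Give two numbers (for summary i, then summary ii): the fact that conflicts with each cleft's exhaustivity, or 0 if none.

Summary (i) focuses "Marcus" (the recipient); background agent = Bruno, thing = the deposition, setting = in the basement. Fact (7) matches that background with recipient = Idris — refutes (i).
Summary (ii) focuses "in the basement" (the setting); background agent = Bruno, thing = the deposition, recipient = Marcus. Fact (8) matches that background with setting = on the roof — refutes (ii).

7, 8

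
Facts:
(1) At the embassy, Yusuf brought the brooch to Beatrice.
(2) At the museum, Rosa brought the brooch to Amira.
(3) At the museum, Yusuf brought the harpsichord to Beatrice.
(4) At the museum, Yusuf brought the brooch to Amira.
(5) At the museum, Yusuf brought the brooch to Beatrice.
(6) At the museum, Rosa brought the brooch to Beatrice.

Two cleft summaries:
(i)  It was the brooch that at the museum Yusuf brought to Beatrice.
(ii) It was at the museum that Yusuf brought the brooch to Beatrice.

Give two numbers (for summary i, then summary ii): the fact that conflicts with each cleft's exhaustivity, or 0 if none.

(i): focus "the brooch". Looking for Yusuf as agent and Beatrice as recipient and at the museum as setting with some other thing — fact (3) has the harpsichord there. Refuted.
(ii): focus "at the museum". Looking for Yusuf as agent and the brooch as thing and Beatrice as recipient with some other setting — fact (1) has at the embassy there. Refuted.

3, 1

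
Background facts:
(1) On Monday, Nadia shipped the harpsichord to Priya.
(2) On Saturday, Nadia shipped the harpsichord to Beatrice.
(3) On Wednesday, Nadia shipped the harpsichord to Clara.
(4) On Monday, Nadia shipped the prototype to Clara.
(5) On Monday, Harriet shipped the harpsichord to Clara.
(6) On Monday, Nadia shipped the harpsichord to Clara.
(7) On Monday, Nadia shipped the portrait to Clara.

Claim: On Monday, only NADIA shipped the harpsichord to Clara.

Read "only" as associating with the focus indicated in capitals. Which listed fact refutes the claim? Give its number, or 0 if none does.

5

Focus (in capitals) is "Nadia" — the agent. "Only" excludes alternative agents while holding fixed same thing, recipient, setting (the harpsichord / Clara / on Monday).
Fact (5) shares the background but differs in agent (Harriet) — a counterexample.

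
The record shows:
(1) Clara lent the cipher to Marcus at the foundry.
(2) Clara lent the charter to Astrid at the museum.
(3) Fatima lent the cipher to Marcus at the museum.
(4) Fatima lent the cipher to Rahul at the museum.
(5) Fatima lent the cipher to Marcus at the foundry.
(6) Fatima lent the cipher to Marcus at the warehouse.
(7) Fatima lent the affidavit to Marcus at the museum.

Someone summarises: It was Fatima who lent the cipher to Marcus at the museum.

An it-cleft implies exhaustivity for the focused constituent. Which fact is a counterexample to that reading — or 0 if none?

The cleft puts "Fatima" in focus and presupposes the open proposition with same thing, recipient, setting (the cipher / Marcus / at the museum).
Exhaustivity: Fatima is the only agent satisfying that background.
Every other fact differs from the presupposition on some backgrounded slot, so none challenges the exhaustivity.

0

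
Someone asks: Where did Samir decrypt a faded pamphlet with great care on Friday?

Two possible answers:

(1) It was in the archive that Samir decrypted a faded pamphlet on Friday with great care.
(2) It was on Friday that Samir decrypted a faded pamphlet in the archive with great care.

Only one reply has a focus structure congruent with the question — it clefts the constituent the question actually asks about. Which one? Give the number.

1

The question word "where" targets the location.
Option (1) clefts "in the archive" — that matches what the question asks about.
Option (2) clefts "on Friday" — the time, not what was asked.
So the congruent reply is (1).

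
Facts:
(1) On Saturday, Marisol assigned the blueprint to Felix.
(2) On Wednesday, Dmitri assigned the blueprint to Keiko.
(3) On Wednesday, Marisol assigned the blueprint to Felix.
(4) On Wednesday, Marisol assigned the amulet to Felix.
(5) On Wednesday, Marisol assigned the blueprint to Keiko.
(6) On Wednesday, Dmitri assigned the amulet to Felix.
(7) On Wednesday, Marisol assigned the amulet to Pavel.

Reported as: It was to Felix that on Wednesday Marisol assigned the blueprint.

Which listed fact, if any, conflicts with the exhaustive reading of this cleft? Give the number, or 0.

The cleft puts "Felix" in focus and presupposes the open proposition with same agent, thing, setting (Marisol / the blueprint / on Wednesday).
Exhaustivity: Felix is the only recipient satisfying that background.
Fact (5) shares the background but with recipient = Keiko; exhaustivity is violated.

5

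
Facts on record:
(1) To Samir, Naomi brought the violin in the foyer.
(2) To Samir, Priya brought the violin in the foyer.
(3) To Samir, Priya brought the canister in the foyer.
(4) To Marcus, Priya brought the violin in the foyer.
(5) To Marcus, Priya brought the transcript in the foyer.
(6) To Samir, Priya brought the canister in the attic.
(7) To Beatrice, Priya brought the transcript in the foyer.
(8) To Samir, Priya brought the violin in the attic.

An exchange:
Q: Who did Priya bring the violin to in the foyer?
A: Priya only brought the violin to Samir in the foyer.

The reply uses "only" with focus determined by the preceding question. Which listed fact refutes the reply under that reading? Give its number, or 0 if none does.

The question "Who did ... to ...?" targets the recipient, so in the reply the focus falls on "Samir".
"Only" then excludes alternative recipients while the background — same agent, thing, setting (Priya / the violin / in the foyer) — is held fixed.
Fact (4) shares the background with a different recipient (Marcus) — counterexample.
(Fact (3) would refute a reading with focus on the thing — but that is not what the question asks.)

4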